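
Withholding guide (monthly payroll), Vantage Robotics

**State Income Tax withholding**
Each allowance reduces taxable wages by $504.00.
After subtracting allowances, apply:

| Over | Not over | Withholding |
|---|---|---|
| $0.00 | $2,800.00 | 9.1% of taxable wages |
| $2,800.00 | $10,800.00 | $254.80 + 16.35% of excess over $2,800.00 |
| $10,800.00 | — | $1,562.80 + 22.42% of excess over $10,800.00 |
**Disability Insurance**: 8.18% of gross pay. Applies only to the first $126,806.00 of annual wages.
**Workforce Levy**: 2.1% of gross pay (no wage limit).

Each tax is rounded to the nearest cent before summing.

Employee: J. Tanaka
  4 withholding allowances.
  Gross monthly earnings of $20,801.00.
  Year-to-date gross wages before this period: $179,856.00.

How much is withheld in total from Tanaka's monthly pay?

$3,789.86

State Income Tax: taxable = $20,801.00 − 4×$504.00 = $18,785.00
  $1,562.80 + 22.42% × ($18,785.00 − $10,800.00) = $1,562.80 + 22.42% × $7,985.00 = $3,353.04
Disability Insurance: YTD $179,856.00 ≥ cap $126,806.00 → $0.00
Workforce Levy: 2.1% × $20,801.00 = $436.82
Total: $3,353.04 + $0.00 + $436.82 = $3,789.86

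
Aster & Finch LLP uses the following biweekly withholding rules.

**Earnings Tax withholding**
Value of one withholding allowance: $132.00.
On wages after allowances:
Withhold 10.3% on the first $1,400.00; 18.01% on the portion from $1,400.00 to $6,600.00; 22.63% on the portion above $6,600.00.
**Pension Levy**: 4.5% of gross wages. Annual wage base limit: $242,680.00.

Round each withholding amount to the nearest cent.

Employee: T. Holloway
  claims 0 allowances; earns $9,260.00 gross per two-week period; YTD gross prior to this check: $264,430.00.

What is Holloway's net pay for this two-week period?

Earnings Tax: taxable = $9,260.00
  $1,080.72 + 22.63% × ($9,260.00 − $6,600.00) = $1,080.72 + 22.63% × $2,660.00 = $1,682.68
Pension Levy: YTD $264,430.00 ≥ cap $242,680.00 → $0.00
Total withheld: $1,682.68 + $0.00 = $1,682.68
Net pay: $9,260.00 − $1,682.68 = $7,577.32

$7,577.32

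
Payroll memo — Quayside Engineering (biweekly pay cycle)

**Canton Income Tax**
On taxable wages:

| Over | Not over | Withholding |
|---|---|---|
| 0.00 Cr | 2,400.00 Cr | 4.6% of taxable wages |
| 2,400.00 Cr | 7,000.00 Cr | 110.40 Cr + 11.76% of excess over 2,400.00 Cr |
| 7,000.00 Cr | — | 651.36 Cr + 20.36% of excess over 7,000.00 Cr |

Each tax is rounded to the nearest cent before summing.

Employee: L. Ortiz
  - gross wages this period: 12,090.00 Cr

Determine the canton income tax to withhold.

Canton Income Tax: taxable = 12,090.00 Cr
  651.36 Cr + 20.36% × (12,090.00 Cr − 7,000.00 Cr) = 651.36 Cr + 20.36% × 5,090.00 Cr = 1,687.68 Cr

1,687.68 Cr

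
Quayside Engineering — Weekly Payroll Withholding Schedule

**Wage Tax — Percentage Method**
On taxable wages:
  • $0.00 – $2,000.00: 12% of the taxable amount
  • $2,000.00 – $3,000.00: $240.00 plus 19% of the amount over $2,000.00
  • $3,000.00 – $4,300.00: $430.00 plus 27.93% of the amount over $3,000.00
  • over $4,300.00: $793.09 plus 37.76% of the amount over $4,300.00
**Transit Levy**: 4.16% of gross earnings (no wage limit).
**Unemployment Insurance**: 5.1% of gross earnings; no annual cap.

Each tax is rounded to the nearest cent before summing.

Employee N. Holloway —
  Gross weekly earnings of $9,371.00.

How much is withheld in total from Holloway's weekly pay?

Wage Tax: taxable = $9,371.00
  $793.09 + 37.76% × ($9,371.00 − $4,300.00) = $793.09 + 37.76% × $5,071.00 = $2,707.90
Transit Levy: 4.16% × $9,371.00 = $389.83
Unemployment Insurance: 5.1% × $9,371.00 = $477.92
Total: $2,707.90 + $389.83 + $477.92 = $3,575.65

$3,575.65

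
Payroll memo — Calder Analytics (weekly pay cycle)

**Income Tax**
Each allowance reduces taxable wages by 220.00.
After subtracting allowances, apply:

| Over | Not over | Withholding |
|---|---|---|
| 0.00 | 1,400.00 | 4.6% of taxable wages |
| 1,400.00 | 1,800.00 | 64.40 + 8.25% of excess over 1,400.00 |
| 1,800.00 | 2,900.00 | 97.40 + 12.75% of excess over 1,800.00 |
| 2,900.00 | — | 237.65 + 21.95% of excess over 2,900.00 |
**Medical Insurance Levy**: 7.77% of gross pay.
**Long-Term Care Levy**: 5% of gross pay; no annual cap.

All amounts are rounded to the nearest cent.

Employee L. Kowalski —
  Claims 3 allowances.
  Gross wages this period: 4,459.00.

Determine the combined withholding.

1,004.39

Income Tax: taxable = 4,459.00 − 3×220.00 = 3,799.00
  237.65 + 21.95% × (3,799.00 − 2,900.00) = 237.65 + 21.95% × 899.00 = 434.98
Medical Insurance Levy: 7.77% × 4,459.00 = 346.46
Long-Term Care Levy: 5% × 4,459.00 = 222.95
Total: 434.98 + 346.46 + 222.95 = 1,004.39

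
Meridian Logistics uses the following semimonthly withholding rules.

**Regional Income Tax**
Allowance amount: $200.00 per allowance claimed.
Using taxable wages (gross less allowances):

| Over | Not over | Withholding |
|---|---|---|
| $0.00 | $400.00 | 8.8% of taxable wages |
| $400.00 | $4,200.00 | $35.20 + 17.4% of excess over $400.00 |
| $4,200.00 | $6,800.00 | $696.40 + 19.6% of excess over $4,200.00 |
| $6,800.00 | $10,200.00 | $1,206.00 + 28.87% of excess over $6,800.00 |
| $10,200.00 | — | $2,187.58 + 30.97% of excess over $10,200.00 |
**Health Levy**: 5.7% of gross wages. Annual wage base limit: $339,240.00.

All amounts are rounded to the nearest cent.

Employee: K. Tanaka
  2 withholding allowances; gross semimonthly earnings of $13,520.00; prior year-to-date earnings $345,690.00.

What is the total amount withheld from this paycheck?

$3,091.90

Regional Income Tax: taxable = $13,520.00 − 2×$200.00 = $13,120.00
  $2,187.58 + 30.97% × ($13,120.00 − $10,200.00) = $2,187.58 + 30.97% × $2,920.00 = $3,091.90
Health Levy: YTD $345,690.00 ≥ cap $339,240.00 → $0.00
Total: $3,091.90 + $0.00 = $3,091.90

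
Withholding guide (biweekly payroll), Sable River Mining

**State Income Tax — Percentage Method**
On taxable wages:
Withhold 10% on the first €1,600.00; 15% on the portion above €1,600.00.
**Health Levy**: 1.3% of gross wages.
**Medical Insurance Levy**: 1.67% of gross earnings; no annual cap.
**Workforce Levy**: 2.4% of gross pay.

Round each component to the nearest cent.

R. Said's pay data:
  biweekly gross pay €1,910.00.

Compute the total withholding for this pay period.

€309.07

State Income Tax: taxable = €1,910.00
  €160.00 + 15% × (€1,910.00 − €1,600.00) = €160.00 + 15% × €310.00 = €206.50
Health Levy: 1.3% × €1,910.00 = €24.83
Medical Insurance Levy: 1.67% × €1,910.00 = €31.90
Workforce Levy: 2.4% × €1,910.00 = €45.84
Total: €206.50 + €24.83 + €31.90 + €45.84 = €309.07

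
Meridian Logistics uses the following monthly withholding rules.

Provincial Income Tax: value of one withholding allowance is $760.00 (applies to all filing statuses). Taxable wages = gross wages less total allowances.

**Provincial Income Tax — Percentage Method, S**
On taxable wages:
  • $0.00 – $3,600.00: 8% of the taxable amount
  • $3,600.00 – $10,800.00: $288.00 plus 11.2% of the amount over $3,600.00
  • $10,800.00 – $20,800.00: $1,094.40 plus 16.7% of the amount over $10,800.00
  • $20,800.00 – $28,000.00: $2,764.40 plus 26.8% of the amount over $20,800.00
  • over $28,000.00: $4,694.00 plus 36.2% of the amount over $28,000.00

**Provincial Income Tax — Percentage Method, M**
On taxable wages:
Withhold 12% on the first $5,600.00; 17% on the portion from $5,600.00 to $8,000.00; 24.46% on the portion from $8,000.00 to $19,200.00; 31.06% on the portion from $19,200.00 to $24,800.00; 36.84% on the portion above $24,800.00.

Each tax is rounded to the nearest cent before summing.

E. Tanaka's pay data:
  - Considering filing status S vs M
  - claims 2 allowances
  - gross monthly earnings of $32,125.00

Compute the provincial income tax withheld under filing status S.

$5,637.01

Provincial Income Tax (S): taxable = $32,125.00 − 2×$760.00 = $30,605.00
  $4,694.00 + 36.2% × ($30,605.00 − $28,000.00) = $4,694.00 + 36.2% × $2,605.00 = $5,637.01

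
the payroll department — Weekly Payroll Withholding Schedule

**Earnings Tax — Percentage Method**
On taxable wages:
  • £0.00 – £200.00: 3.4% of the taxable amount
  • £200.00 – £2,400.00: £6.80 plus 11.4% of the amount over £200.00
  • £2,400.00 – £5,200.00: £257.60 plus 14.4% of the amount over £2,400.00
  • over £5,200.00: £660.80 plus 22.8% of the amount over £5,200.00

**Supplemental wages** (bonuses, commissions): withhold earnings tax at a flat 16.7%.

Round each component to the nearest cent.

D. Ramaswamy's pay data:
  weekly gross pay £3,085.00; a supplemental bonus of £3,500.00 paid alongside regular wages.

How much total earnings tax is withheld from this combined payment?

£940.74

Earnings Tax: taxable = £3,085.00
  £257.60 + 14.4% × (£3,085.00 − £2,400.00) = £257.60 + 14.4% × £685.00 = £356.24
Supplemental (16.7% flat on bonus): 16.7% × £3,500.00 = £584.50
Total earnings tax: £356.24 + £584.50 = £940.74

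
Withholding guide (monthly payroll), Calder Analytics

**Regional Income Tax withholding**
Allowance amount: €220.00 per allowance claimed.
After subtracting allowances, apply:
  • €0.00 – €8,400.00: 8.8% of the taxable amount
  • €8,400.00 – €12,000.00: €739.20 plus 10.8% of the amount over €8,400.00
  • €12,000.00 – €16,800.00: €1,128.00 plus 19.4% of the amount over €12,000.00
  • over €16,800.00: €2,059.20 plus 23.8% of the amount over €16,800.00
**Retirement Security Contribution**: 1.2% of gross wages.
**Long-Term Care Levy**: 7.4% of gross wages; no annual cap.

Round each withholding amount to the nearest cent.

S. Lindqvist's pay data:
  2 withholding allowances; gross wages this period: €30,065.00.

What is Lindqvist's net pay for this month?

Regional Income Tax: taxable = €30,065.00 − 2×€220.00 = €29,625.00
  €2,059.20 + 23.8% × (€29,625.00 − €16,800.00) = €2,059.20 + 23.8% × €12,825.00 = €5,111.55
Retirement Security Contribution: 1.2% × €30,065.00 = €360.78
Long-Term Care Levy: 7.4% × €30,065.00 = €2,224.81
Total withheld: €5,111.55 + €360.78 + €2,224.81 = €7,697.14
Net pay: €30,065.00 − €7,697.14 = €22,367.86

€22,367.86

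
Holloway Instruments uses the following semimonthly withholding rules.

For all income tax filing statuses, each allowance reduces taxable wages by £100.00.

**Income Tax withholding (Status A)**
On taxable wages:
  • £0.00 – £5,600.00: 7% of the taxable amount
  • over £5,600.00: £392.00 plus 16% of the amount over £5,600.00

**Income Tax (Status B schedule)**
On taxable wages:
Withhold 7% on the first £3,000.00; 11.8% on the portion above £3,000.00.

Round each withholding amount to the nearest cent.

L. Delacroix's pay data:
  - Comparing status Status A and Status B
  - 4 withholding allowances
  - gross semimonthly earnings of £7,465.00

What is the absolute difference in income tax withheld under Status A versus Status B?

Income Tax (Status A): taxable = £7,465.00 − 4×£100.00 = £7,065.00
  £392.00 + 16% × (£7,065.00 − £5,600.00) = £392.00 + 16% × £1,465.00 = £626.40
Income Tax (Status B): taxable = £7,465.00 − 4×£100.00 = £7,065.00
  £210.00 + 11.8% × (£7,065.00 − £3,000.00) = £210.00 + 11.8% × £4,065.00 = £689.67
Difference: |£626.40 − £689.67| = £63.27 (higher under Status B)

£63.27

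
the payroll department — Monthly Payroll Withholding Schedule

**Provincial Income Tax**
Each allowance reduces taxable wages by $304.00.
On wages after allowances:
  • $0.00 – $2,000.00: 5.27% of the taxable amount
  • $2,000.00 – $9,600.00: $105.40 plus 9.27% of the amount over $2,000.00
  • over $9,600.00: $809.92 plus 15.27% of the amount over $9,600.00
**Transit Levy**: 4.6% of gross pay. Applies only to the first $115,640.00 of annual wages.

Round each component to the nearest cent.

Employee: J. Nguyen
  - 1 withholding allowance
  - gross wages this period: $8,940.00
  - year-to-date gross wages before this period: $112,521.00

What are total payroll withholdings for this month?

$864.03

Provincial Income Tax: taxable = $8,940.00 − 1×$304.00 = $8,636.00
  $105.40 + 9.27% × ($8,636.00 − $2,000.00) = $105.40 + 9.27% × $6,636.00 = $720.56
Transit Levy: cap $115,640.00 − YTD $112,521.00 = $3,119.00 subject; 4.6% × $3,119.00 = $143.47
Total: $720.56 + $143.47 = $864.03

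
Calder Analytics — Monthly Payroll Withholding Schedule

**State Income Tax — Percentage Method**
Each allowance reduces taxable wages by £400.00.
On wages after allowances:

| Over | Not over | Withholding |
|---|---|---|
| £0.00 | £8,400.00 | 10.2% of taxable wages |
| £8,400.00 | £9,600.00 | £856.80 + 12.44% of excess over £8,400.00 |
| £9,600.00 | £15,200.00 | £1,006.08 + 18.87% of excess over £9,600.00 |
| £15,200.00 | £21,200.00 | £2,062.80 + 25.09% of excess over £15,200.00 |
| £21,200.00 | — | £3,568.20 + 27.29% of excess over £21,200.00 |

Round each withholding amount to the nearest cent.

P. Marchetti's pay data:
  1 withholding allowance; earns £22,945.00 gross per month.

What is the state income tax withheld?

£3,935.25

State Income Tax: taxable = £22,945.00 − 1×£400.00 = £22,545.00
  £3,568.20 + 27.29% × (£22,545.00 − £21,200.00) = £3,568.20 + 27.29% × £1,345.00 = £3,935.25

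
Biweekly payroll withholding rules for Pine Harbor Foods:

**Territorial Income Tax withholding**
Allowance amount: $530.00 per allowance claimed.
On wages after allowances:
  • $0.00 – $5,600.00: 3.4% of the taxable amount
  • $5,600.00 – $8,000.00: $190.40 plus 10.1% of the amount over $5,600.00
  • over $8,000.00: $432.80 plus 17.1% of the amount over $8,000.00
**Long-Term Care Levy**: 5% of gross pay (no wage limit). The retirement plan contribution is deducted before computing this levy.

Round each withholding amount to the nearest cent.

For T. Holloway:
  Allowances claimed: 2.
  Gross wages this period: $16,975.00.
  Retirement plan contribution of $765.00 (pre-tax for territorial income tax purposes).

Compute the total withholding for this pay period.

$2,465.95

Territorial Income Tax: taxable = $16,975.00 − $765.00 − 2×$530.00 = $15,150.00
  $432.80 + 17.1% × ($15,150.00 − $8,000.00) = $432.80 + 17.1% × $7,150.00 = $1,655.45
Long-Term Care Levy: 5% × $16,210.00 = $810.50
Total: $1,655.45 + $810.50 = $2,465.95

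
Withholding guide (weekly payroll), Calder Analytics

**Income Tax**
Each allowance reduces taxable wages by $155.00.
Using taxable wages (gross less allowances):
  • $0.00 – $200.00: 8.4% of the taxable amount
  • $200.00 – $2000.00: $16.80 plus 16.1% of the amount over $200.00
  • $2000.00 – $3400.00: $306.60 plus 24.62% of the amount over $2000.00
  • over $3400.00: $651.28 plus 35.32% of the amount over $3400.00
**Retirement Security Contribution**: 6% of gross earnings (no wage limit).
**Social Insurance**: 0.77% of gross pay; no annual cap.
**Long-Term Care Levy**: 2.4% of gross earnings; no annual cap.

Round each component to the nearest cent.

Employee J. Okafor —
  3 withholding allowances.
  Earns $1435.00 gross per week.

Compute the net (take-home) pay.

$1162.64

Income Tax: taxable = $1435.00 − 3×$155.00 = $970.00
  $16.80 + 16.1% × ($970.00 − $200.00) = $16.80 + 16.1% × $770.00 = $140.77
Retirement Security Contribution: 6% × $1435.00 = $86.10
Social Insurance: 0.77% × $1435.00 = $11.05
Long-Term Care Levy: 2.4% × $1435.00 = $34.44
Total withheld: $140.77 + $86.10 + $11.05 + $34.44 = $272.36
Net pay: $1435.00 − $272.36 = $1162.64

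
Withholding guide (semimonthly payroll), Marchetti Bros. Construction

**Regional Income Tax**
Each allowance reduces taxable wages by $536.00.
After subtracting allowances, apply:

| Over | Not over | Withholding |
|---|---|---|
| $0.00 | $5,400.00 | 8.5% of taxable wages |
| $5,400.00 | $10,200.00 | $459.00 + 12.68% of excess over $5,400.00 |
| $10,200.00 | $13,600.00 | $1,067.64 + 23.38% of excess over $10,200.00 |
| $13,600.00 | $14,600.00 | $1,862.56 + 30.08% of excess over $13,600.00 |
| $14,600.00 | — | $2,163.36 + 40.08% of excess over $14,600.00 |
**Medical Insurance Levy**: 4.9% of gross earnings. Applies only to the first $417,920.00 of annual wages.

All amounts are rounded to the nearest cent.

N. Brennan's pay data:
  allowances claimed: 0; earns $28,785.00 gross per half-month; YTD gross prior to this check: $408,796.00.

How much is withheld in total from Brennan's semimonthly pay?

$8,295.79

Regional Income Tax: taxable = $28,785.00
  $2,163.36 + 40.08% × ($28,785.00 − $14,600.00) = $2,163.36 + 40.08% × $14,185.00 = $7,848.71
Medical Insurance Levy: cap $417,920.00 − YTD $408,796.00 = $9,124.00 subject; 4.9% × $9,124.00 = $447.08
Total: $7,848.71 + $447.08 = $8,295.79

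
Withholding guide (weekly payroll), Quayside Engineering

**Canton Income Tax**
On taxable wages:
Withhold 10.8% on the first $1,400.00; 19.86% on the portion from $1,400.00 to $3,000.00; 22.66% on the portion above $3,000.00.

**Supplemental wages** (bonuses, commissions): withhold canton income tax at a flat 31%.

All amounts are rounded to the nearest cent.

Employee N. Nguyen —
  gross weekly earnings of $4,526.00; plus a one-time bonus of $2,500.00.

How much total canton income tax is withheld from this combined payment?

$1,589.75

Canton Income Tax: taxable = $4,526.00
  $468.96 + 22.66% × ($4,526.00 − $3,000.00) = $468.96 + 22.66% × $1,526.00 = $814.75
Supplemental (31% flat on bonus): 31% × $2,500.00 = $775.00
Total canton income tax: $814.75 + $775.00 = $1,589.75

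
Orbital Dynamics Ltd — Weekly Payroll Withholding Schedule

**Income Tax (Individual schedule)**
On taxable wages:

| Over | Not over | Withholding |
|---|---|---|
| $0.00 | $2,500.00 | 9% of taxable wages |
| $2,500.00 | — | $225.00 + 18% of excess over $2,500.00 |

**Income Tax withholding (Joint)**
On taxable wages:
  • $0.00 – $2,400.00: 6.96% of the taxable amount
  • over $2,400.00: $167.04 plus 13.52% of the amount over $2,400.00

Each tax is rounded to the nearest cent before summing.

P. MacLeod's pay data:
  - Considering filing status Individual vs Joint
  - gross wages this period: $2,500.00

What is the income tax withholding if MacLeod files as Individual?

$225.00

Income Tax (Individual): taxable = $2,500.00
  9% × $2,500.00 = $225.00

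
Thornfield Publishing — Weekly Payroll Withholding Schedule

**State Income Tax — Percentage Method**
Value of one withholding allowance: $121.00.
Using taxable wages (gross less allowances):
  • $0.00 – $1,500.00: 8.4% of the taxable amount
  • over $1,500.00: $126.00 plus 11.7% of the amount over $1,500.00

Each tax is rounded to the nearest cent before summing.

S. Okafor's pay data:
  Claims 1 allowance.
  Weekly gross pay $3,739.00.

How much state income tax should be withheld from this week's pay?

$373.81

State Income Tax: taxable = $3,739.00 − 1×$121.00 = $3,618.00
  $126.00 + 11.7% × ($3,618.00 − $1,500.00) = $126.00 + 11.7% × $2,118.00 = $373.81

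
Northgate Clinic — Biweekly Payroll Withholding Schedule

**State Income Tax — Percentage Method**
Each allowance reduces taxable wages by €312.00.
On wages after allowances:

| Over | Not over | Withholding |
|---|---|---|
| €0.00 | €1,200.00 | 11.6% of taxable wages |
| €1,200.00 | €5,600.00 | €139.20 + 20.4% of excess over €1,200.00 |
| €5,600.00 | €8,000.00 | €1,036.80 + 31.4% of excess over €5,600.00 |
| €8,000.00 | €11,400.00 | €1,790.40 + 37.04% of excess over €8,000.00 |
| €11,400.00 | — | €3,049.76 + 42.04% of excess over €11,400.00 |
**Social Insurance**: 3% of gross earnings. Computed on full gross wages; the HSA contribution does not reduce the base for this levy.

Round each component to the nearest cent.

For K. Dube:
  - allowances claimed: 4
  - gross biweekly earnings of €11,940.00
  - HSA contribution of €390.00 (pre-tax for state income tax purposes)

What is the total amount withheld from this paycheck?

State Income Tax: taxable = €11,940.00 − €390.00 − 4×€312.00 = €10,302.00
  €1,790.40 + 37.04% × (€10,302.00 − €8,000.00) = €1,790.40 + 37.04% × €2,302.00 = €2,643.06
Social Insurance: 3% × €11,940.00 = €358.20
Total: €2,643.06 + €358.20 = €3,001.26

€3,001.26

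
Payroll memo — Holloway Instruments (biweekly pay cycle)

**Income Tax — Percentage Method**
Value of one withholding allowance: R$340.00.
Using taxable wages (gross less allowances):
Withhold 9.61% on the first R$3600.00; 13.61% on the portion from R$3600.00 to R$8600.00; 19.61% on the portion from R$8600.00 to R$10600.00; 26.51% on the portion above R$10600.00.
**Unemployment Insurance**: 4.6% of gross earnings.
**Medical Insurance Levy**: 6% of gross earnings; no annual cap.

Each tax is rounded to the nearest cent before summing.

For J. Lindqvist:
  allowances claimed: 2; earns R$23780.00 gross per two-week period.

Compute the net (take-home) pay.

Income Tax: taxable = R$23780.00 − 2×R$340.00 = R$23100.00
  R$1418.66 + 26.51% × (R$23100.00 − R$10600.00) = R$1418.66 + 26.51% × R$12500.00 = R$4732.41
Unemployment Insurance: 4.6% × R$23780.00 = R$1093.88
Medical Insurance Levy: 6% × R$23780.00 = R$1426.80
Total withheld: R$4732.41 + R$1093.88 + R$1426.80 = R$7253.09
Net pay: R$23780.00 − R$7253.09 = R$16526.91

R$16526.91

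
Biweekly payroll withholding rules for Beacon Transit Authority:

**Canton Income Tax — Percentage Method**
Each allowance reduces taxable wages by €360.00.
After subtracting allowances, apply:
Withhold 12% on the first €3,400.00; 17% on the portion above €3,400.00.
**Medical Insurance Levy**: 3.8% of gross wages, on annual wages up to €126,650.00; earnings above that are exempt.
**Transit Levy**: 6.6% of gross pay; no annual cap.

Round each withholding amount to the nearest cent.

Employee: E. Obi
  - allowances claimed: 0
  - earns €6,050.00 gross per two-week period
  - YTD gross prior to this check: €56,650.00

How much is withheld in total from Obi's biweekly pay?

€1,487.70

Canton Income Tax: taxable = €6,050.00
  €408.00 + 17% × (€6,050.00 − €3,400.00) = €408.00 + 17% × €2,650.00 = €858.50
Medical Insurance Levy: 3.8% × €6,050.00 = €229.90
Transit Levy: 6.6% × €6,050.00 = €399.30
Total: €858.50 + €229.90 + €399.30 = €1,487.70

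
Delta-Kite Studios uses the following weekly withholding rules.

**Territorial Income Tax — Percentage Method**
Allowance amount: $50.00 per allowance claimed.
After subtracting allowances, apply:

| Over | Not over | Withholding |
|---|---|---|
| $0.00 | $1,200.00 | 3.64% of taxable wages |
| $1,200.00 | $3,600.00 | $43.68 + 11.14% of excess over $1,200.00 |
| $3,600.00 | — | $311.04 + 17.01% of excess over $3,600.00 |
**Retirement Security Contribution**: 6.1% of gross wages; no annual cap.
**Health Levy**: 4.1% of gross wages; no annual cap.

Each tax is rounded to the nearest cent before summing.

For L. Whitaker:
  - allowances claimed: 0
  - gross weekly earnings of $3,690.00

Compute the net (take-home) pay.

$2,987.27

Territorial Income Tax: taxable = $3,690.00
  $311.04 + 17.01% × ($3,690.00 − $3,600.00) = $311.04 + 17.01% × $90.00 = $326.35
Retirement Security Contribution: 6.1% × $3,690.00 = $225.09
Health Levy: 4.1% × $3,690.00 = $151.29
Total withheld: $326.35 + $225.09 + $151.29 = $702.73
Net pay: $3,690.00 − $702.73 = $2,987.27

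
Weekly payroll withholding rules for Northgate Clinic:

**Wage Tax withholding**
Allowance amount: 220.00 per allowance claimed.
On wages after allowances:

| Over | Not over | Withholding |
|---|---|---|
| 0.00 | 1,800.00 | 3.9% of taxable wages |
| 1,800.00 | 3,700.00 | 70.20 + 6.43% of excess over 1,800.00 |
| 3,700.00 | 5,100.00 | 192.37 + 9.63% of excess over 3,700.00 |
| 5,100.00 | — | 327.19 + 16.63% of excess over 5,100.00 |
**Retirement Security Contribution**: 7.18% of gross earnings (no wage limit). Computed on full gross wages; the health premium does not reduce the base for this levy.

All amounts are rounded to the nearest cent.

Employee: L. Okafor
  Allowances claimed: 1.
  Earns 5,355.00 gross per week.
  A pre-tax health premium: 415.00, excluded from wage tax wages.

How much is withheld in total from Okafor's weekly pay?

675.09

Wage Tax: taxable = 5,355.00 − 415.00 − 1×220.00 = 4,720.00
  192.37 + 9.63% × (4,720.00 − 3,700.00) = 192.37 + 9.63% × 1,020.00 = 290.60
Retirement Security Contribution: 7.18% × 5,355.00 = 384.49
Total: 290.60 + 384.49 = 675.09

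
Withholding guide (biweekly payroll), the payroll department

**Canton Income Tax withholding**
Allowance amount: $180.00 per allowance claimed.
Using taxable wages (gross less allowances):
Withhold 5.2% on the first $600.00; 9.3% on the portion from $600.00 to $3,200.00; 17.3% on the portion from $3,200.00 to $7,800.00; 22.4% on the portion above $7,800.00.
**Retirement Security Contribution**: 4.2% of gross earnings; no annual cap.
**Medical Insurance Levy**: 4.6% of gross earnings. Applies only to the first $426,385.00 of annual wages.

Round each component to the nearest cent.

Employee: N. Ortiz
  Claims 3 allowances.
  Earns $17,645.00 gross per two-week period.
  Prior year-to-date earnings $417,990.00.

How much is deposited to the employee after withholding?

Canton Income Tax: taxable = $17,645.00 − 3×$180.00 = $17,105.00
  $1,068.80 + 22.4% × ($17,105.00 − $7,800.00) = $1,068.80 + 22.4% × $9,305.00 = $3,153.12
Retirement Security Contribution: 4.2% × $17,645.00 = $741.09
Medical Insurance Levy: cap $426,385.00 − YTD $417,990.00 = $8,395.00 subject; 4.6% × $8,395.00 = $386.17
Total withheld: $3,153.12 + $741.09 + $386.17 = $4,280.38
Net pay: $17,645.00 − $4,280.38 = $13,364.62

$13,364.62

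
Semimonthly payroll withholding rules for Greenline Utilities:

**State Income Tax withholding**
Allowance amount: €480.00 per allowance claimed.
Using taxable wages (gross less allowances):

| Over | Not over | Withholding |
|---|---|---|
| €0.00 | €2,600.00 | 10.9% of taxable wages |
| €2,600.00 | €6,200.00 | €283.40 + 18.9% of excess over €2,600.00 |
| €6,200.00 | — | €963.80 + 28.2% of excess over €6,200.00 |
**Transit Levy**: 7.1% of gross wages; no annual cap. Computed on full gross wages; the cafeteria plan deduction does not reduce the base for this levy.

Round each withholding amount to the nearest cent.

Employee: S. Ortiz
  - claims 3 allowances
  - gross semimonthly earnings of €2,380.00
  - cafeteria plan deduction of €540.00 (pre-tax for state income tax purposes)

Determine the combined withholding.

€212.58

State Income Tax: taxable = €2,380.00 − €540.00 − 3×€480.00 = €400.00
  10.9% × €400.00 = €43.60
Transit Levy: 7.1% × €2,380.00 = €168.98
Total: €43.60 + €168.98 = €212.58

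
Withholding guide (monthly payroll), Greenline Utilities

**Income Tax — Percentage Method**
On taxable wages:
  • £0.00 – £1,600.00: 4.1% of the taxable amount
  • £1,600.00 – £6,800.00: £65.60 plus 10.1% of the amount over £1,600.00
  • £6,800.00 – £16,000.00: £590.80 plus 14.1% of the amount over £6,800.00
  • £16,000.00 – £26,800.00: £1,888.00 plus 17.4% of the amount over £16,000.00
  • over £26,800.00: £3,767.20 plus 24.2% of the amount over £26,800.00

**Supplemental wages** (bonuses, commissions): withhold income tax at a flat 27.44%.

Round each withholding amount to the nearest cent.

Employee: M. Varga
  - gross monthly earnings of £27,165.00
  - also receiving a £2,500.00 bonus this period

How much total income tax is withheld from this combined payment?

£4,541.53

Income Tax: taxable = £27,165.00
  £3,767.20 + 24.2% × (£27,165.00 − £26,800.00) = £3,767.20 + 24.2% × £365.00 = £3,855.53
Supplemental (27.44% flat on bonus): 27.44% × £2,500.00 = £686.00
Total income tax: £3,855.53 + £686.00 = £4,541.53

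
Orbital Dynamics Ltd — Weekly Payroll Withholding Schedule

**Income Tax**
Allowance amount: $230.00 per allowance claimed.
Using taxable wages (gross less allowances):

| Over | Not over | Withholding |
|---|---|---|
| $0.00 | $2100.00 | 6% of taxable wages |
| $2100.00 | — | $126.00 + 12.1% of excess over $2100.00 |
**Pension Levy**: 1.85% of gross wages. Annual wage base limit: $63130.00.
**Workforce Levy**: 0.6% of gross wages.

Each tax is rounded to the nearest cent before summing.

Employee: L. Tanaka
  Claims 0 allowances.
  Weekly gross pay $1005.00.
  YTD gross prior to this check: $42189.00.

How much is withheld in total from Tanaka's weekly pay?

Income Tax: taxable = $1005.00
  6% × $1005.00 = $60.30
Pension Levy: 1.85% × $1005.00 = $18.59
Workforce Levy: 0.6% × $1005.00 = $6.03
Total: $60.30 + $18.59 + $6.03 = $84.92

$84.92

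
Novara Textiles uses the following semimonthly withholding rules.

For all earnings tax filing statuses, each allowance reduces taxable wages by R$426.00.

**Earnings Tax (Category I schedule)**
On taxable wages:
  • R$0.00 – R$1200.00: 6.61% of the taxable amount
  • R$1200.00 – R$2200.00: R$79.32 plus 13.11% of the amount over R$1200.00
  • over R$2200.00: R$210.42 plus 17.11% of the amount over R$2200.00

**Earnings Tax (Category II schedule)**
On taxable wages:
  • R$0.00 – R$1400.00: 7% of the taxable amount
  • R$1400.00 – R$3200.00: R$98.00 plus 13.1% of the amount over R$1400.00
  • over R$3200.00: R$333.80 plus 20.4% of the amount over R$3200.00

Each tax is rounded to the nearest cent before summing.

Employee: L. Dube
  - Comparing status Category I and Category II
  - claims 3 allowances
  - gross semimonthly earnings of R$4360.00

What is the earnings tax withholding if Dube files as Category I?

Earnings Tax (Category I): taxable = R$4360.00 − 3×R$426.00 = R$3082.00
  R$210.42 + 17.11% × (R$3082.00 − R$2200.00) = R$210.42 + 17.11% × R$882.00 = R$361.33

R$361.33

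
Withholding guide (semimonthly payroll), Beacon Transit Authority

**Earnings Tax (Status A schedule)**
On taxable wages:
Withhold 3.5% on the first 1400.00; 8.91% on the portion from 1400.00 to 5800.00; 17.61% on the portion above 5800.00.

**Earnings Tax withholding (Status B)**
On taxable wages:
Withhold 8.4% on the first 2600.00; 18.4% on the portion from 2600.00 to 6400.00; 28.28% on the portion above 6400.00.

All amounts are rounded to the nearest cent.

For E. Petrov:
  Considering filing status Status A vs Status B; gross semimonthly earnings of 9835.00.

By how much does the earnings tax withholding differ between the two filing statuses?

737.42

Earnings Tax (Status A): taxable = 9835.00
  441.04 + 17.61% × (9835.00 − 5800.00) = 441.04 + 17.61% × 4035.00 = 1151.60
Earnings Tax (Status B): taxable = 9835.00
  917.60 + 28.28% × (9835.00 − 6400.00) = 917.60 + 28.28% × 3435.00 = 1889.02
Difference: |1151.60 − 1889.02| = 737.42 (higher under Status B)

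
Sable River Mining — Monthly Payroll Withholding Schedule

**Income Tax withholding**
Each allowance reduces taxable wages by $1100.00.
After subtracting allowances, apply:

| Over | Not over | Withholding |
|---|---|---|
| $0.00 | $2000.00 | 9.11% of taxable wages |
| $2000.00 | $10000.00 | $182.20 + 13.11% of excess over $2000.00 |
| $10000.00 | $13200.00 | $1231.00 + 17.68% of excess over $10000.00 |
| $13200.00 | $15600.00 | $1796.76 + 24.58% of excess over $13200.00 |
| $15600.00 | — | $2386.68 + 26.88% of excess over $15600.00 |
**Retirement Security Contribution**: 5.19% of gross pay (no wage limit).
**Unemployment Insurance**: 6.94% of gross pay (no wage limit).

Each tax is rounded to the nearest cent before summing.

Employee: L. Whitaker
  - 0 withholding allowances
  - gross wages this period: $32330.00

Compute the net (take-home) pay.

Income Tax: taxable = $32330.00
  $2386.68 + 26.88% × ($32330.00 − $15600.00) = $2386.68 + 26.88% × $16730.00 = $6883.70
Retirement Security Contribution: 5.19% × $32330.00 = $1677.93
Unemployment Insurance: 6.94% × $32330.00 = $2243.70
Total withheld: $6883.70 + $1677.93 + $2243.70 = $10805.33
Net pay: $32330.00 − $10805.33 = $21524.67

$21524.67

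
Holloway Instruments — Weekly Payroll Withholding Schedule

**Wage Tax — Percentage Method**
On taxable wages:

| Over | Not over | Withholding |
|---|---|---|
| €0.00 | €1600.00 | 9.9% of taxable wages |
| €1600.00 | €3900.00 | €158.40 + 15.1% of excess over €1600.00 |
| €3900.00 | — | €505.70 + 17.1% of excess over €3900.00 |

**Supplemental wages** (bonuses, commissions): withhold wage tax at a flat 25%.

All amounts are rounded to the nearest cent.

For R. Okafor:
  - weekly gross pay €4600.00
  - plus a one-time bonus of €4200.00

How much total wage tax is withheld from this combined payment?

Wage Tax: taxable = €4600.00
  €505.70 + 17.1% × (€4600.00 − €3900.00) = €505.70 + 17.1% × €700.00 = €625.40
Supplemental (25% flat on bonus): 25% × €4200.00 = €1050.00
Total wage tax: €625.40 + €1050.00 = €1675.40

€1675.40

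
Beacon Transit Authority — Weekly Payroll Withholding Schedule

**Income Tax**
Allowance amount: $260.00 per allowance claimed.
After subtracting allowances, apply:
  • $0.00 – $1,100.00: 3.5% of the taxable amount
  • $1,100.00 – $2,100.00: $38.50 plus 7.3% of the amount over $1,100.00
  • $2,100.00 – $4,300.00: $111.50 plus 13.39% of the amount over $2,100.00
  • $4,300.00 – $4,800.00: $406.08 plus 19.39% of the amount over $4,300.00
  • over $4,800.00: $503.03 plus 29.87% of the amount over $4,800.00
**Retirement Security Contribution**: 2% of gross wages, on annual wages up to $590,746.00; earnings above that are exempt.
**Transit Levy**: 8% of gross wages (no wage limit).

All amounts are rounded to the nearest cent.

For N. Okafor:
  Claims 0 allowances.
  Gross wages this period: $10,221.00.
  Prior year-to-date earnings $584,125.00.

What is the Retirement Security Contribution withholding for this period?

$132.42

Retirement Security Contribution: cap $590,746.00 − YTD $584,125.00 = $6,621.00 subject; 2% × $6,621.00 = $132.42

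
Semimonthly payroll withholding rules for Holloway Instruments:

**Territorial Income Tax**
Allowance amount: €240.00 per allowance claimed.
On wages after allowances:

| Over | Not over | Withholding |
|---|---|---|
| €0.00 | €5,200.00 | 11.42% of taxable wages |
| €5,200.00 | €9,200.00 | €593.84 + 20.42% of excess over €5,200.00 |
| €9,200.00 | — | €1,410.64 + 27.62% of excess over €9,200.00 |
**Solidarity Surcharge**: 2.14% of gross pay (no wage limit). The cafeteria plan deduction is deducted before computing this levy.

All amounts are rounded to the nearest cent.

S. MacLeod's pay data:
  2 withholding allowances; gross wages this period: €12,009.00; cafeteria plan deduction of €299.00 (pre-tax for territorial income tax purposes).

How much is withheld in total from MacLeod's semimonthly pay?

€2,221.92

Territorial Income Tax: taxable = €12,009.00 − €299.00 − 2×€240.00 = €11,230.00
  €1,410.64 + 27.62% × (€11,230.00 − €9,200.00) = €1,410.64 + 27.62% × €2,030.00 = €1,971.33
Solidarity Surcharge: 2.14% × €11,710.00 = €250.59
Total: €1,971.33 + €250.59 = €2,221.92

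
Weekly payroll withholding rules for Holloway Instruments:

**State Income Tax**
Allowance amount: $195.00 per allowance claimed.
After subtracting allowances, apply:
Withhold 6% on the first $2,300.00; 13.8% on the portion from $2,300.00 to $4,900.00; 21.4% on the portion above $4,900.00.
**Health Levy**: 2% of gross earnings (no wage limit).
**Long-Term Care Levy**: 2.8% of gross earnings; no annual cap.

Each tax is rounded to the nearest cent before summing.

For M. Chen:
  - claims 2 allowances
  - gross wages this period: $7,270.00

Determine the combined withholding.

State Income Tax: taxable = $7,270.00 − 2×$195.00 = $6,880.00
  $496.80 + 21.4% × ($6,880.00 − $4,900.00) = $496.80 + 21.4% × $1,980.00 = $920.52
Health Levy: 2% × $7,270.00 = $145.40
Long-Term Care Levy: 2.8% × $7,270.00 = $203.56
Total: $920.52 + $145.40 + $203.56 = $1,269.48

$1,269.48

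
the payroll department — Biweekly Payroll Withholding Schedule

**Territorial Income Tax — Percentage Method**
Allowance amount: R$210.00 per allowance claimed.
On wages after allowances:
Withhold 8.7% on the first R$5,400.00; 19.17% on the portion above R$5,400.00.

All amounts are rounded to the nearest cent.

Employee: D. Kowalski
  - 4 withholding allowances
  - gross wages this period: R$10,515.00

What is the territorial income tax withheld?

R$1,289.32

Territorial Income Tax: taxable = R$10,515.00 − 4×R$210.00 = R$9,675.00
  R$469.80 + 19.17% × (R$9,675.00 − R$5,400.00) = R$469.80 + 19.17% × R$4,275.00 = R$1,289.32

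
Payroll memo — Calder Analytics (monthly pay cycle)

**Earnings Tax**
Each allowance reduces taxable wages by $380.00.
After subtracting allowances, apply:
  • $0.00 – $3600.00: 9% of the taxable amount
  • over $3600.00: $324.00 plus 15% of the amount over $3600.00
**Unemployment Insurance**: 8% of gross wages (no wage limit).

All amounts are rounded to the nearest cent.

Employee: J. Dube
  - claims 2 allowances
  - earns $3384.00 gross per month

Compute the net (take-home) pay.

$2877.12

Earnings Tax: taxable = $3384.00 − 2×$380.00 = $2624.00
  9% × $2624.00 = $236.16
Unemployment Insurance: 8% × $3384.00 = $270.72
Total withheld: $236.16 + $270.72 = $506.88
Net pay: $3384.00 − $506.88 = $2877.12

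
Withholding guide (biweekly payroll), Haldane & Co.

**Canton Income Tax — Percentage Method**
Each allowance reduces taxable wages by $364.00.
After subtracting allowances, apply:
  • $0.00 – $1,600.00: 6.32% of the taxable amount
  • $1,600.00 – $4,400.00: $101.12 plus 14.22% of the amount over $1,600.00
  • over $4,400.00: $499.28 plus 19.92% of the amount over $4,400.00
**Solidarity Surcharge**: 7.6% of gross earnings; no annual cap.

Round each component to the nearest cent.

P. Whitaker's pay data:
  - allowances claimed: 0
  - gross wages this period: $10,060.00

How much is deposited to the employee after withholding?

$7,668.69

Canton Income Tax: taxable = $10,060.00
  $499.28 + 19.92% × ($10,060.00 − $4,400.00) = $499.28 + 19.92% × $5,660.00 = $1,626.75
Solidarity Surcharge: 7.6% × $10,060.00 = $764.56
Total withheld: $1,626.75 + $764.56 = $2,391.31
Net pay: $10,060.00 − $2,391.31 = $7,668.69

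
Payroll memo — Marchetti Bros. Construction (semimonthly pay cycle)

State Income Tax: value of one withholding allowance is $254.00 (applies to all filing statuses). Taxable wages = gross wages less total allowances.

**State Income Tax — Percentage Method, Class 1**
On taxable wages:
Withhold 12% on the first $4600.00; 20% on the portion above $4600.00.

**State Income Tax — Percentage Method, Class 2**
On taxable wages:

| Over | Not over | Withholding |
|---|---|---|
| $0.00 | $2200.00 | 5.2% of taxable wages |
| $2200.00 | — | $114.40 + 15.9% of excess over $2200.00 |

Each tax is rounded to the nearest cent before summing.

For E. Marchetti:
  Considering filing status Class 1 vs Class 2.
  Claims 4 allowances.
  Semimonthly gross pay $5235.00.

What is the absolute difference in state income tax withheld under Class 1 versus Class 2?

State Income Tax (Class 1): taxable = $5235.00 − 4×$254.00 = $4219.00
  12% × $4219.00 = $506.28
State Income Tax (Class 2): taxable = $5235.00 − 4×$254.00 = $4219.00
  $114.40 + 15.9% × ($4219.00 − $2200.00) = $114.40 + 15.9% × $2019.00 = $435.42
Difference: |$506.28 − $435.42| = $70.86 (higher under Class 1)

$70.86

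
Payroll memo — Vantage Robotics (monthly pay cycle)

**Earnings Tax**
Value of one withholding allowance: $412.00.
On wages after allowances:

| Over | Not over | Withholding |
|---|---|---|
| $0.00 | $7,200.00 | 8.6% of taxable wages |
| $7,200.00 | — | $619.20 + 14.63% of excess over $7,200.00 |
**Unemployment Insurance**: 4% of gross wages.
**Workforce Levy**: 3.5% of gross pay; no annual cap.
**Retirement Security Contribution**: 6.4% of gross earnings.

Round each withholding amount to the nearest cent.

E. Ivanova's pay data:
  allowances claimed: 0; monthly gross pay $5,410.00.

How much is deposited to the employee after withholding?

$4,192.75

Earnings Tax: taxable = $5,410.00
  8.6% × $5,410.00 = $465.26
Unemployment Insurance: 4% × $5,410.00 = $216.40
Workforce Levy: 3.5% × $5,410.00 = $189.35
Retirement Security Contribution: 6.4% × $5,410.00 = $346.24
Total withheld: $465.26 + $216.40 + $189.35 + $346.24 = $1,217.25
Net pay: $5,410.00 − $1,217.25 = $4,192.75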